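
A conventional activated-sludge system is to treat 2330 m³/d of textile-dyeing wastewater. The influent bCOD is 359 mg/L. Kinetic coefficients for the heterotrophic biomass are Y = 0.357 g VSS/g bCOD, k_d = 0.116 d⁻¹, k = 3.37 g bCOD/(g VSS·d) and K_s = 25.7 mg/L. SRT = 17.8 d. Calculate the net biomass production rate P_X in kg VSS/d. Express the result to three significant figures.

For a completely mixed reactor with recycle the Lawrence–McCarty relation gives S = K_s·(1 + k_d·θ_c) / [θ_c·(Y·k − k_d) − 1] = 25.7 × (1 + 0.116 × 17.8) / [17.8 × (0.357 × 3.37 − 0.116) − 1] = 78.77 / 18.35 = 4.292 mg/L.
Y_obs = Y / (1 + k_d θ_c) = 0.357 / (1 + 0.116 × 17.8) = 0.357 / 3.065 = 0.1165.
Mass of bCOD removed per day: Q(S₀ − S) = 2330 × 354.7 g/m³ = 826.5 kg/d.
P_X = Y_obs · Q(S₀ − S) = 0.1165 × 826.5 = 96.27 kg VSS/d.

P_X ≈ 96.3 kg VSS/d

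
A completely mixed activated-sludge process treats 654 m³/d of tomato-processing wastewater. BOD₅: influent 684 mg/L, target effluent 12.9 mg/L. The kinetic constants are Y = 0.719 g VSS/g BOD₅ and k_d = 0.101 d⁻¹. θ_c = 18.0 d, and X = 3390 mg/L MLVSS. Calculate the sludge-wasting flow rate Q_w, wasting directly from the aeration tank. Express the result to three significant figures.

Rearranging the biomass balance for a CMAS with decay, V = Y·Q·ΔS·θ_c / [X·(1+k_d θ_c)] = 0.719 × 654 × (684 − 12.9) × 18.0 / [3390 × (1 + 0.101 × 18.0)] = 5.68×10^6 / 9553 = 594.6 m³.
With mixed-liquor wasting, θ_c = V/Q_w, so Q_w = V/θ_c = 594.6/18.0 = 33.03 m³/d.

Q_w ≈ 33.0 m³/d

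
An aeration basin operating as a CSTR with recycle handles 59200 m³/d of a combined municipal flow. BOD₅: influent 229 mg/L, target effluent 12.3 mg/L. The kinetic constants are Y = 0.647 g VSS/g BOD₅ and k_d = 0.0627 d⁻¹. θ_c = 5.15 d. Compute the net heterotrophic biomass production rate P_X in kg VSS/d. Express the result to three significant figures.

Y_obs = Y / (1 + k_d θ_c) = 0.647 / (1 + 0.0627 × 5.15) = 0.647 / 1.323 = 0.4891.
Substrate removed = Q·(S₀ − S) = 59200 m³/d × (229 − 12.3) g/m³ = 1.28×10^7 g/d = 12829 kg/d.
Biomass produced: P_X = Y_obs·Q·ΔS = 0.4891 × 12829 ≈ 6274 kg VSS/d.

P_X ≈ 6270 kg VSS/d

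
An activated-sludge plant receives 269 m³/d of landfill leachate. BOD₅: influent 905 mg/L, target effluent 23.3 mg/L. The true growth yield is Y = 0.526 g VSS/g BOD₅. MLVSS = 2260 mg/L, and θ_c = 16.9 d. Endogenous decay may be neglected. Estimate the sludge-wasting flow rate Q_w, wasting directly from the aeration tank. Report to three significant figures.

Biomass mass balance (decay neglected): V·X = Y·Q·(S₀ − S)·θ_c, so V = 0.526 × 269 × (905 − 23.3) × 16.9 / 2260 = 932.9 m³.
For wasting at MLVSS concentration, Q_w = V/θ_c = 932.9/16.9 = 55.20 m³/d.

Q_w ≈ 55.2 m³/d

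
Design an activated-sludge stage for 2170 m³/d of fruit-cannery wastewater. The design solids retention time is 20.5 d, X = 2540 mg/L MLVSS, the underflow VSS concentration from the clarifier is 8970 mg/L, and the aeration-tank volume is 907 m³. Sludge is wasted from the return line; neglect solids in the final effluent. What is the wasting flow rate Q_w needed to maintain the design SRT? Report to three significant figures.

Wasting from the return line (neglecting effluent solids): Q_w = V·X / (θ_c·X_r) = 907.0 × 2540 / (20.5 × 8970) = 12.53 m³/d.

Q_w ≈ 12.5 m³/d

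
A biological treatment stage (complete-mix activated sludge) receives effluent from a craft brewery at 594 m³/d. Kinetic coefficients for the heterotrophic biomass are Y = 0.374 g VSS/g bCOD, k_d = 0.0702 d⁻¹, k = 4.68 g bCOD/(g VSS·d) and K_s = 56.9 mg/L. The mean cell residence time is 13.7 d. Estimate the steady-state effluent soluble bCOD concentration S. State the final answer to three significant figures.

S ≈ 5.07 mg/L

For a completely mixed reactor with recycle the Lawrence–McCarty relation gives S = K_s·(1 + k_d·θ_c) / [θ_c·(Y·k − k_d) − 1] = 56.9 × (1 + 0.0702 × 13.7) / [13.7 × (0.374 × 4.68 − 0.0702) − 1] = 111.6 / 22.02 = 5.070 mg/L.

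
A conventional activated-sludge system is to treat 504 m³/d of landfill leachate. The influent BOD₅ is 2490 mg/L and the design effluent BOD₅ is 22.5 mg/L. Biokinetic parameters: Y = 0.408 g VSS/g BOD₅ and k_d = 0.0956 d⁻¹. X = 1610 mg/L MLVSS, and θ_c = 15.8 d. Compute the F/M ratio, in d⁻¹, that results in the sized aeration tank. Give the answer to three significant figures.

F/M ≈ 0.393 d⁻¹

Steady-state biomass mass balance: V·X·(1 + k_d·θ_c) = Y·Q·(S₀ − S)·θ_c, so V = 0.408 × 504 × (2490 − 22.5) × 15.8 / [1610 × (1 + 0.0956 × 15.8)] = 8.02×10^6 / 4042 = 1983 m³.
F/M = applied load / biomass = Q·S₀/(V·X) = 504 × 2490 / (1983 × 1610) = 0.3930 d⁻¹.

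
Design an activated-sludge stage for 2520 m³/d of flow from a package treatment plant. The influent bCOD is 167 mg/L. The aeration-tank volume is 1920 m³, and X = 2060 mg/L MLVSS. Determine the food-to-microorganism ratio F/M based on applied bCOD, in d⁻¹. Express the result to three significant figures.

Food-to-microorganism ratio F/M = Q S₀ / (V X) = 2520 × 167 / (1920 × 2060) = 0.1064 d⁻¹.

F/M ≈ 0.106 d⁻¹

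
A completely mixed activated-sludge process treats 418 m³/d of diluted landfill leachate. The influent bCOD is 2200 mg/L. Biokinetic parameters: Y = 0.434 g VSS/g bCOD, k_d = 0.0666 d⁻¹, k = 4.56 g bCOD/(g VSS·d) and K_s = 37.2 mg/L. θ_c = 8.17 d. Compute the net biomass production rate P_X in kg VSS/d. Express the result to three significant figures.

P_X ≈ 258 kg VSS/d

From the Monod/SRT balance for a CMAS, S = K_s·(1+k_d θ_c)/[θ_c·(Y k − k_d) − 1] = 37.2 × (1 + 0.0666 × 8.17) / [8.17 × (0.434 × 4.56 − 0.0666) − 1] = 57.44 / 14.62 = 3.928 mg/L.
Y_obs = Y / (1 + k_d θ_c) = 0.434 / (1 + 0.0666 × 8.17) = 0.434 / 1.544 = 0.2811.
Mass of bCOD removed per day: Q(S₀ − S) = 418 × 2196 g/m³ = 918.0 kg/d.
P_X = Y_obs · Q(S₀ − S) = 0.2811 × 918.0 = 258.0 kg VSS/d.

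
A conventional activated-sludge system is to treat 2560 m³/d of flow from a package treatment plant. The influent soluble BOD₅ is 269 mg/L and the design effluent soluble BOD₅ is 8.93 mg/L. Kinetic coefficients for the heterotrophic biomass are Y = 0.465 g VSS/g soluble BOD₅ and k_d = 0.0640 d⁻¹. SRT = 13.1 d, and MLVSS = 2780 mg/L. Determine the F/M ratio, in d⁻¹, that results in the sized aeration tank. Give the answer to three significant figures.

From the SRT design equation V = Y Q (S₀−S) θ_c / [X (1 + k_d θ_c)] = 0.465 × 2560 × (269 − 8.93) × 13.1 / [2780 × (1 + 0.0640 × 13.1)] = 4.06×10^6 / 5111 = 793.5 m³.
F/M = Q·S₀ / (V·X) = 2560 × 269 / (793.5 × 2780) = 0.3122 g soluble BOD₅·(g VSS·d)⁻¹.

F/M ≈ 0.312 d⁻¹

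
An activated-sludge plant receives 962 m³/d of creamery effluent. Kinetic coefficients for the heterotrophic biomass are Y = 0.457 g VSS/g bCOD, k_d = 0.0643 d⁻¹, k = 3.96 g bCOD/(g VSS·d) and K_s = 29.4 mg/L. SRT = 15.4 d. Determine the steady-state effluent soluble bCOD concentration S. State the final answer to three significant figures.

Effluent substrate depends only on kinetics and SRT: S = K_s(1 + k_d θ_c) / [θ_c(Yk − k_d) − 1] = 29.4 × (1 + 0.0643 × 15.4) / [15.4 × (0.457 × 3.96 − 0.0643) − 1] = 58.51 / 25.88 = 2.261 mg/L.

S ≈ 2.26 mg/L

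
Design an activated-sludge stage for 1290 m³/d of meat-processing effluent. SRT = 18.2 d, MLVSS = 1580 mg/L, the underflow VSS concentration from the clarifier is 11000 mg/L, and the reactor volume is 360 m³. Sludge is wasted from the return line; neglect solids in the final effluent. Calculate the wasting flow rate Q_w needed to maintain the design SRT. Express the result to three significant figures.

θ_c = V·X/(Q_w·X_r) when wasting from the recycle, so Q_w = V·X/(θ_c·X_r) = 360.0 × 1580 / (18.2 × 11000) = 2.841 m³/d.

Q_w ≈ 2.84 m³/d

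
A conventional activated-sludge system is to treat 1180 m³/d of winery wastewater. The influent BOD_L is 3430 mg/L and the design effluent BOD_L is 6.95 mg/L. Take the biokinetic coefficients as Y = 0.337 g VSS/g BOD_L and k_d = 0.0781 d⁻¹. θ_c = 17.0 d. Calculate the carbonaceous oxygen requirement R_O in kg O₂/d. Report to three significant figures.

R_O ≈ 3210 kg O₂/d

The observed yield is Y_obs = Y/(1 + k_d·θ_c) = 0.337 / (1 + 0.0781 × 17.0) = 0.337 / 2.328 = 0.1448 g VSS per g BOD_L removed.
Mass of BOD_L removed per day: Q(S₀ − S) = 1180 × 3423 g/m³ = 4039 kg/d.
Biomass synthesised: P_X = Y_obs × 4039 = 584.8 kg VSS/d.
R_O = Q·ΔS − 1.42 P_X = 4039 − 830.4 = 3209 kg O₂/d.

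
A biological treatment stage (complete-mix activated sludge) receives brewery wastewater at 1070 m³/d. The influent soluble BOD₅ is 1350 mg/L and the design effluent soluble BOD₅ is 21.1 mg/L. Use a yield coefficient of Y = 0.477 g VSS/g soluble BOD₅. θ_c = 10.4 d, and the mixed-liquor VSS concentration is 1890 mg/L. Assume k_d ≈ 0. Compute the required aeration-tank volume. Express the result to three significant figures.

Biomass mass balance (decay neglected): V·X = Y·Q·(S₀ − S)·θ_c, so V = 0.477 × 1070 × (1350 − 21.1) × 10.4 / 1890 = 3732 m³.

V ≈ 3730 m³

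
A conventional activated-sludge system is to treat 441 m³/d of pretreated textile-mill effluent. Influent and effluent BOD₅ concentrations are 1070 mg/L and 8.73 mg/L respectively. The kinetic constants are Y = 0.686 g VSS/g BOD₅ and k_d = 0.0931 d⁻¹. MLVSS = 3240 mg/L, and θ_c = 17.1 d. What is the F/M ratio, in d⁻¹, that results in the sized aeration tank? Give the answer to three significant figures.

Steady-state biomass mass balance: V·X·(1 + k_d·θ_c) = Y·Q·(S₀ − S)·θ_c, so V = 0.686 × 441 × (1070 − 8.73) × 17.1 / [3240 × (1 + 0.0931 × 17.1)] = 5.49×10^6 / 8398 = 653.7 m³.
F/M = Q·S₀ / (V·X) = 441 × 1070 / (653.7 × 3240) = 0.2228 g BOD₅·(g VSS·d)⁻¹.

F/M ≈ 0.223 d⁻¹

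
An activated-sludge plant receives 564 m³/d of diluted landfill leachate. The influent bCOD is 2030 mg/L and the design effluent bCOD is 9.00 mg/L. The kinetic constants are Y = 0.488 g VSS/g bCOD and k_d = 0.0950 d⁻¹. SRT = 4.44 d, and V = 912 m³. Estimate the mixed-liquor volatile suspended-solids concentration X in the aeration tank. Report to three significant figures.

Solving the biomass balance for X: X = Y Q (S₀−S) θ_c / [V (1+k_d θ_c)] = 0.488 × 564 × (2030 − 9.00) × 4.44 / [912 × (1 + 0.0950 × 4.44)] = 1905 mg/L.

X ≈ 1900 mg/L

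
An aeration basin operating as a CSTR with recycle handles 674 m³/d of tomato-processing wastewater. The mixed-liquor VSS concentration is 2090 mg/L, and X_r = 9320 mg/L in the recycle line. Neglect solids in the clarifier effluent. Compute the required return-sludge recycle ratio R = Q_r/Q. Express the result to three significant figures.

Mass balance around the secondary clarifier (neglecting effluent solids): R = X / (X_r − X) = 2090 / (9320 − 2090) = 0.2891.

R ≈ 0.289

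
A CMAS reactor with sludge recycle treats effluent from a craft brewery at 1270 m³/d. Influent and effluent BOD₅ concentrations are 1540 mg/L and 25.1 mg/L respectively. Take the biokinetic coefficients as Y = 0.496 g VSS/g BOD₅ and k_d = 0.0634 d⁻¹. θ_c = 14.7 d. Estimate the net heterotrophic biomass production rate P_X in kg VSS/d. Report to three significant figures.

P_X ≈ 494 kg VSS/d

Correct the yield for decay: Y_obs = Y/(1 + k_d θ_c) = 0.496 / (1 + 0.0634 × 14.7) = 0.496 / 1.932 = 0.2567.
Substrate removed = Q·(S₀ − S) = 1270 m³/d × (1540 − 25.1) g/m³ = 1.92×10^6 g/d = 1924 kg/d.
Net biomass production P_X = Y_obs × Q·(S₀ − S) = 0.2567 × 1924 = 493.9 kg VSS/d.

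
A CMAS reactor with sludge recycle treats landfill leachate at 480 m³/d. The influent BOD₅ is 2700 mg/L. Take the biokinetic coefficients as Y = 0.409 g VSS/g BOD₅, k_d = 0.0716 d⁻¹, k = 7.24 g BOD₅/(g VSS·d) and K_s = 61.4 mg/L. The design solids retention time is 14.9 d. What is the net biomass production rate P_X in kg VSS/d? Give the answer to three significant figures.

From the Monod/SRT balance for a CMAS, S = K_s·(1+k_d θ_c)/[θ_c·(Y k − k_d) − 1] = 61.4 × (1 + 0.0716 × 14.9) / [14.9 × (0.409 × 7.24 − 0.0716) − 1] = 126.9 / 42.05 = 3.018 mg/L.
The observed yield is Y_obs = Y/(1 + k_d·θ_c) = 0.409 / (1 + 0.0716 × 14.9) = 0.409 / 2.067 = 0.1979 g VSS per g BOD₅ removed.
Substrate removed = Q·(S₀ − S) = 480 m³/d × (2700 − 3.02) g/m³ = 1.29×10^6 g/d = 1295 kg/d.
Net biomass production P_X = Y_obs × Q·(S₀ − S) = 0.1979 × 1295 = 256.2 kg VSS/d.

P_X ≈ 256 kg VSS/d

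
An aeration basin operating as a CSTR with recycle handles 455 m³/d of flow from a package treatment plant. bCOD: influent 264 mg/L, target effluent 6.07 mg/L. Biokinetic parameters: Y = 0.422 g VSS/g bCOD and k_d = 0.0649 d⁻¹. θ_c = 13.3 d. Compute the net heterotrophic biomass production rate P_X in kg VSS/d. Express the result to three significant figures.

P_X ≈ 26.6 kg VSS/d

Correct the yield for decay: Y_obs = Y/(1 + k_d θ_c) = 0.422 / (1 + 0.0649 × 13.3) = 0.422 / 1.863 = 0.2265.
ΔS = 264 − 6.07 = 257.9 mg/L, so the substrate removal rate is 455 × 257.9/1000 = 117.4 kg bCOD/d.
Biomass produced: P_X = Y_obs·Q·ΔS = 0.2265 × 117.4 ≈ 26.58 kg VSS/d.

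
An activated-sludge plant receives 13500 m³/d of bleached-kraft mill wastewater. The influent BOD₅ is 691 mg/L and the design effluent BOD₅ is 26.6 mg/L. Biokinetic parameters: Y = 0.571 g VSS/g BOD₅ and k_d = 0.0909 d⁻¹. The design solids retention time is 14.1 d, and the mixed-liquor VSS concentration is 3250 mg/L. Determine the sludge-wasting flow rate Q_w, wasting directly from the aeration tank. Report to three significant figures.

Rearranging the biomass balance for a CMAS with decay, V = Y·Q·ΔS·θ_c / [X·(1+k_d θ_c)] = 0.571 × 13500 × (691 − 26.6) × 14.1 / [3250 × (1 + 0.0909 × 14.1)] = 7.22×10^7 / 7415 = 9738 m³.
For wasting at MLVSS concentration, Q_w = V/θ_c = 9738/14.1 = 690.7 m³/d.

Q_w ≈ 691 m³/d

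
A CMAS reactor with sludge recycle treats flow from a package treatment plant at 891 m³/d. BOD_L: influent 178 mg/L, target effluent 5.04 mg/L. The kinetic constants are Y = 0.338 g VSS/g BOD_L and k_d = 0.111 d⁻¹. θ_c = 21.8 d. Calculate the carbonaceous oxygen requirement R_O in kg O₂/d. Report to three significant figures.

R_O ≈ 132 kg O₂/d

The observed yield is Y_obs = Y/(1 + k_d·θ_c) = 0.338 / (1 + 0.111 × 21.8) = 0.338 / 3.420 = 0.09884 g VSS per g BOD_L removed.
Substrate removed = Q·(S₀ − S) = 891 m³/d × (178 − 5.04) g/m³ = 1.54×10^5 g/d = 154.1 kg/d.
Biomass synthesised: P_X = Y_obs × 154.1 = 15.23 kg VSS/d.
R_O = Q·(S₀ − S) − 1.42·P_X = 154.1 − 1.42 × 15.23 = 132.5 kg O₂/d.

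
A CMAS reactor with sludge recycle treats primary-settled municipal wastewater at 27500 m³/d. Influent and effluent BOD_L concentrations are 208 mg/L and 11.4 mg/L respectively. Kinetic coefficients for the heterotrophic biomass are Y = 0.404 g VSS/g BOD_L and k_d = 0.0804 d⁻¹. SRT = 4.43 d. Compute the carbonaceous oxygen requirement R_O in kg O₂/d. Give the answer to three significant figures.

R_O ≈ 3120 kg O₂/d

Observed yield with endogenous decay: Y_obs = Y / (1 + k_d·θ_c) = 0.404 / (1 + 0.0804 × 4.43) = 0.404 / 1.356 = 0.2979 g VSS/g BOD_L.
Q·(S₀ − S) = 27500 × (208 − 11.4) × 10⁻³ = 5406 kg/d removed.
Biomass synthesised: P_X = Y_obs × 5406 = 1611 kg VSS/d.
R_O = Q·ΔS − 1.42 P_X = 5406 − 2287 = 3119 kg O₂/d.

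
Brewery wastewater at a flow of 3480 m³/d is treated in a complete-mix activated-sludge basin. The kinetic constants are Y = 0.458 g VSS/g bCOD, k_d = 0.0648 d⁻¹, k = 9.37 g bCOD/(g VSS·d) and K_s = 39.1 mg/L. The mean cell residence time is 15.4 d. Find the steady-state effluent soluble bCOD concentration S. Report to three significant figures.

S ≈ 1.22 mg/L

From the Monod/SRT balance for a CMAS, S = K_s·(1+k_d θ_c)/[θ_c·(Y k − k_d) − 1] = 39.1 × (1 + 0.0648 × 15.4) / [15.4 × (0.458 × 9.37 − 0.0648) − 1] = 78.12 / 64.09 = 1.219 mg/L.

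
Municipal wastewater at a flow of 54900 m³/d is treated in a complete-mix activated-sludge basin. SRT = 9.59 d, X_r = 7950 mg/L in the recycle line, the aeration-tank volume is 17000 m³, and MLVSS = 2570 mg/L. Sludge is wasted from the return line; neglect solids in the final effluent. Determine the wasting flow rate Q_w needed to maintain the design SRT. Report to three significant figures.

Q_w ≈ 573 m³/d

Wasting from the return line (neglecting effluent solids): Q_w = V·X / (θ_c·X_r) = 17000 × 2570 / (9.59 × 7950) = 573.1 m³/d.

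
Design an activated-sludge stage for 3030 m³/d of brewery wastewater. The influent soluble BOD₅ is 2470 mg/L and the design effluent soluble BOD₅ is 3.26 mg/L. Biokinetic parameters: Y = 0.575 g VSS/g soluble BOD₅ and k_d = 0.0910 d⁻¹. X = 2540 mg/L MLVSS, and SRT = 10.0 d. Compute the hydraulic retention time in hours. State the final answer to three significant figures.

τ ≈ 70.2 h

Rearranging the biomass balance for a CMAS with decay, V = Y·Q·ΔS·θ_c / [X·(1+k_d θ_c)] = 0.575 × 3030 × (2470 − 3.26) × 10.0 / [2540 × (1 + 0.0910 × 10.0)] = 4.3×10^7 / 4851 = 8859 m³.
Hydraulic retention time τ = V/Q = 8859 / 3030 = 2.924 d = 70.17 h.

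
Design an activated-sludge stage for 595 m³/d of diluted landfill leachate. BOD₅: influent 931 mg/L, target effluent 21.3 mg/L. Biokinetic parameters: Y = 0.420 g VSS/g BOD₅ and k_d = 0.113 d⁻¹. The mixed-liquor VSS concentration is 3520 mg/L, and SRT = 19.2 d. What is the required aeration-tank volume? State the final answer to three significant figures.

V ≈ 391 m³

From the SRT design equation V = Y Q (S₀−S) θ_c / [X (1 + k_d θ_c)] = 0.420 × 595 × (931 − 21.3) × 19.2 / [3520 × (1 + 0.113 × 19.2)] = 4.36×10^6 / 11157 = 391.2 m³.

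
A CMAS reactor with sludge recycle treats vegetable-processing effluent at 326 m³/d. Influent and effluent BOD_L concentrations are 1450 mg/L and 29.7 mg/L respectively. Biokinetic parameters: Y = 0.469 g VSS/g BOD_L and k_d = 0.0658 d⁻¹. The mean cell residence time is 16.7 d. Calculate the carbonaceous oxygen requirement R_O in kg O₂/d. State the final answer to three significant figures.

Y_obs = Y / (1 + k_d θ_c) = 0.469 / (1 + 0.0658 × 16.7) = 0.469 / 2.099 = 0.2235.
Mass of BOD_L removed per day: Q(S₀ − S) = 326 × 1420 g/m³ = 463.0 kg/d.
Biomass synthesised: P_X = Y_obs × 463.0 = 103.5 kg VSS/d.
R_O = Q·ΔS − 1.42 P_X = 463.0 − 146.9 = 316.1 kg O₂/d.

R_O ≈ 316 kg O₂/d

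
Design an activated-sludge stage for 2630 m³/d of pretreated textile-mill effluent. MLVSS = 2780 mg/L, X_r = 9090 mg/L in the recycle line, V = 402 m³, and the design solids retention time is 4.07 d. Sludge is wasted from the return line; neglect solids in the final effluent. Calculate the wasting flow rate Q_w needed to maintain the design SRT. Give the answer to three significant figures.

Wasting from the return line (neglecting effluent solids): Q_w = V·X / (θ_c·X_r) = 402.0 × 2780 / (4.07 × 9090) = 30.21 m³/d.

Q_w ≈ 30.2 m³/d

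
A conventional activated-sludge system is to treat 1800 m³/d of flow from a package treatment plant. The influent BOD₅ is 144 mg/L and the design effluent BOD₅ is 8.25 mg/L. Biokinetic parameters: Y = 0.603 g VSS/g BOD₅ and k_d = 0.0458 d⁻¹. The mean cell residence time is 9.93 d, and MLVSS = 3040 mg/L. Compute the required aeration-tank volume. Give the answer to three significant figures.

Steady-state biomass mass balance: V·X·(1 + k_d·θ_c) = Y·Q·(S₀ − S)·θ_c, so V = 0.603 × 1800 × (144 − 8.25) × 9.93 / [3040 × (1 + 0.0458 × 9.93)] = 1.46×10^6 / 4423 = 330.8 m³.

V ≈ 331 m³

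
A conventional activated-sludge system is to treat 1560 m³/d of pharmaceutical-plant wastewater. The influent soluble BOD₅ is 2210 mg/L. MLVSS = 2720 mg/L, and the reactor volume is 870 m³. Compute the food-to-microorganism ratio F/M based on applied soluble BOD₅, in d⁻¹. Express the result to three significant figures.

F/M = applied load / biomass = Q·S₀/(V·X) = 1560 × 2210 / (870.0 × 2720) = 1.457 d⁻¹.

F/M ≈ 1.46 d⁻¹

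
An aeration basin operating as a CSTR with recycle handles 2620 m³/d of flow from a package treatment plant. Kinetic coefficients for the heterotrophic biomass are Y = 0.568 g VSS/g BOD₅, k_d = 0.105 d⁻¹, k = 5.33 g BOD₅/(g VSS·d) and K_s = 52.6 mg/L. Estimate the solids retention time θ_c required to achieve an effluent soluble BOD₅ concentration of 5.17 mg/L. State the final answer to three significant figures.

Specific growth rate at S = 5.17 mg/L: μ = YkS/(K_s+S) = 0.568·5.33·5.17/(52.6+5.17) = 0.2709 d⁻¹.
Then 1/θ_c = μ − k_d = 0.2709 − 0.105 = 0.1659 d⁻¹, giving θ_c = 6.026 d.

θ_c ≈ 6.03 d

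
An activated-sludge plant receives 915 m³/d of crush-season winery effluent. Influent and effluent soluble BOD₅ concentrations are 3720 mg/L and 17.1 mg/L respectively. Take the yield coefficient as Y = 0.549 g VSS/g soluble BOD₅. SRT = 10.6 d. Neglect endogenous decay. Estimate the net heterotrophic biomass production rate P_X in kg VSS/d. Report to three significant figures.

With endogenous decay neglected, the observed yield equals the true yield: Y_obs = Y = 0.549 g VSS/g soluble BOD₅.
Substrate removed = Q·(S₀ − S) = 915 m³/d × (3720 − 17.1) g/m³ = 3.39×10^6 g/d = 3388 kg/d.
So the net sludge growth is P_X = 0.5490 × 3388 = 1860 kg VSS/d.

P_X ≈ 1860 kg VSS/d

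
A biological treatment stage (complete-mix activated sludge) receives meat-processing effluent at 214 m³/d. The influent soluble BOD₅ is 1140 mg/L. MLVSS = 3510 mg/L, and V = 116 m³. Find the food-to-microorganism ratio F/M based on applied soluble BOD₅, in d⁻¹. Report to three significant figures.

Food-to-microorganism ratio F/M = Q S₀ / (V X) = 214 × 1140 / (116.0 × 3510) = 0.5992 d⁻¹.

F/M ≈ 0.599 d⁻¹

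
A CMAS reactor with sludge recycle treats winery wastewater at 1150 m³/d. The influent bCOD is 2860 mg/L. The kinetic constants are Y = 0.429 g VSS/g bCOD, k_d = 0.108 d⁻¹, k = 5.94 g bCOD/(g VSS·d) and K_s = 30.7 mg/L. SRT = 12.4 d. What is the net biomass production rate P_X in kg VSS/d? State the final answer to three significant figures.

P_X ≈ 603 kg VSS/d

Effluent substrate depends only on kinetics and SRT: S = K_s(1 + k_d θ_c) / [θ_c(Yk − k_d) − 1] = 30.7 × (1 + 0.108 × 12.4) / [12.4 × (0.429 × 5.94 − 0.108) − 1] = 71.81 / 29.26 = 2.454 mg/L.
Observed yield with endogenous decay: Y_obs = Y / (1 + k_d·θ_c) = 0.429 / (1 + 0.108 × 12.4) = 0.429 / 2.339 = 0.1834 g VSS/g bCOD.
ΔS = 2860 − 2.45 = 2858 mg/L, so the substrate removal rate is 1150 × 2858/1000 = 3286 kg bCOD/d.
P_X = Y_obs · Q(S₀ − S) = 0.1834 × 3286 = 602.7 kg VSS/d.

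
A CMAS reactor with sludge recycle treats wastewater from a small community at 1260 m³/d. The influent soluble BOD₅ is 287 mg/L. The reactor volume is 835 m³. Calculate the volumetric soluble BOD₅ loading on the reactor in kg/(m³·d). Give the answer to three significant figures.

L_v ≈ 0.433 kg soluble BOD₅/(m³·d)

Volumetric loading L_v = Q·S₀ / V = 1260 × 287 g/m³ / 835.0 m³ = 433.1 g/(m³·d) = 0.4331 kg soluble BOD₅/(m³·d).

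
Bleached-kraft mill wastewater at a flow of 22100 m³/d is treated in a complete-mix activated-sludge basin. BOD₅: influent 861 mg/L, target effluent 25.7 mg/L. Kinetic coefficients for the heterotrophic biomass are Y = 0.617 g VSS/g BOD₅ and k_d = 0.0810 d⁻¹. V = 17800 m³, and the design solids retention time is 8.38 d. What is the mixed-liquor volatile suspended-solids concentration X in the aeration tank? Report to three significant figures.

Solving the biomass balance for X: X = Y Q (S₀−S) θ_c / [V (1+k_d θ_c)] = 0.617 × 22100 × (861 − 25.7) × 8.38 / [17800 × (1 + 0.0810 × 8.38)] = 3194 mg/L.

X ≈ 3190 mg/L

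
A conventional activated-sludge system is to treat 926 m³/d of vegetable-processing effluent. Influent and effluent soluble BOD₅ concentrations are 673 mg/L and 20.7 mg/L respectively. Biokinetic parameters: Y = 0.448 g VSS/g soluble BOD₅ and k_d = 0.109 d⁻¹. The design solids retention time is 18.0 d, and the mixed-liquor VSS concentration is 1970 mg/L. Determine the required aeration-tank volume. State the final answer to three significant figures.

Steady-state biomass mass balance: V·X·(1 + k_d·θ_c) = Y·Q·(S₀ − S)·θ_c, so V = 0.448 × 926 × (673 − 20.7) × 18.0 / [1970 × (1 + 0.109 × 18.0)] = 4.87×10^6 / 5835 = 834.8 m³.

V ≈ 835 m³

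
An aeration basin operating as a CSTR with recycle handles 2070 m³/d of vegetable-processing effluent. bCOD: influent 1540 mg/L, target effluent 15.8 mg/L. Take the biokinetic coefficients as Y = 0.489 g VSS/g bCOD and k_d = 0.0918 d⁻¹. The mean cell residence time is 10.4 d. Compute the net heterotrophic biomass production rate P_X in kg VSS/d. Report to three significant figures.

P_X ≈ 789 kg VSS/d

Observed yield with endogenous decay: Y_obs = Y / (1 + k_d·θ_c) = 0.489 / (1 + 0.0918 × 10.4) = 0.489 / 1.955 = 0.2502 g VSS/g bCOD.
Q·(S₀ − S) = 2070 × (1540 − 15.8) × 10⁻³ = 3155 kg/d removed.
So the net sludge growth is P_X = 0.2502 × 3155 = 789.3 kg VSS/d.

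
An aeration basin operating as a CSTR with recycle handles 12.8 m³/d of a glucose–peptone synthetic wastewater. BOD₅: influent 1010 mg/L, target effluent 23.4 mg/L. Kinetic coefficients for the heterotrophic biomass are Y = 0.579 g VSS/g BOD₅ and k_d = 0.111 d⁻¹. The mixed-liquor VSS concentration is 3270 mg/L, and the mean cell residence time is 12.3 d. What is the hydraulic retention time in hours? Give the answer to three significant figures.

τ ≈ 21.8 h

From the SRT design equation V = Y Q (S₀−S) θ_c / [X (1 + k_d θ_c)] = 0.579 × 12.8 × (1010 − 23.4) × 12.3 / [3270 × (1 + 0.111 × 12.3)] = 8.99×10^4 / 7735 = 11.63 m³.
HRT = V/Q = 11.63 m³ / 12.8 m³·d⁻¹ = 0.9084 d × 24 = 21.80 h.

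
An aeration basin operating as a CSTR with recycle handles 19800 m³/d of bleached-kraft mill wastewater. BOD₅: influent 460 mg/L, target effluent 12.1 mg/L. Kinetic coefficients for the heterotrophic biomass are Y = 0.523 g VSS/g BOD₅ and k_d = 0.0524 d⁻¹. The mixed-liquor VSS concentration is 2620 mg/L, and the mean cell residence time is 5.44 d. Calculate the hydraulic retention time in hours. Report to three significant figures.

Steady-state biomass mass balance: V·X·(1 + k_d·θ_c) = Y·Q·(S₀ − S)·θ_c, so V = 0.523 × 19800 × (460 − 12.1) × 5.44 / [2620 × (1 + 0.0524 × 5.44)] = 2.52×10^7 / 3367 = 7494 m³.
τ = V/Q = 7494/19800 = 0.3785 d, or 9.084 h.

τ ≈ 9.08 h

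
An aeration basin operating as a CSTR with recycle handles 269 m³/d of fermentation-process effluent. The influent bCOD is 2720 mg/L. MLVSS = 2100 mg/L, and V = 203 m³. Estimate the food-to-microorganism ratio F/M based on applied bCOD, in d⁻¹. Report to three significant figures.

F/M ≈ 1.72 d⁻¹

F/M = applied load / biomass = Q·S₀/(V·X) = 269 × 2720 / (203.0 × 2100) = 1.716 d⁻¹.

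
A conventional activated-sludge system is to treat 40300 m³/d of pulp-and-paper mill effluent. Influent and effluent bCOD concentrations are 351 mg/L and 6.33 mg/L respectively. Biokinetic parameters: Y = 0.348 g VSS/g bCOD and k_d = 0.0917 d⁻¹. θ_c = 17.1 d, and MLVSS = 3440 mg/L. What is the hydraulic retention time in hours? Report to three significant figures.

τ ≈ 5.57 h

Steady-state biomass mass balance: V·X·(1 + k_d·θ_c) = Y·Q·(S₀ − S)·θ_c, so V = 0.348 × 40300 × (351 − 6.33) × 17.1 / [3440 × (1 + 0.0917 × 17.1)] = 8.27×10^7 / 8834 = 9357 m³.
HRT = V/Q = 9357 m³ / 40300 m³·d⁻¹ = 0.2322 d × 24 = 5.572 h.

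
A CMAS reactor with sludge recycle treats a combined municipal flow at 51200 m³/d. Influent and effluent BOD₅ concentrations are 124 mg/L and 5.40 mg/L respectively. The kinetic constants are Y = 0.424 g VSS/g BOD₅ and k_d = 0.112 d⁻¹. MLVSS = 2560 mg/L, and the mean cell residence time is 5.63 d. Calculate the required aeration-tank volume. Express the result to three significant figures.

V ≈ 3470 m³

Steady-state biomass mass balance: V·X·(1 + k_d·θ_c) = Y·Q·(S₀ − S)·θ_c, so V = 0.424 × 51200 × (124 − 5.40) × 5.63 / [2560 × (1 + 0.112 × 5.63)] = 1.45×10^7 / 4174 = 3473 m³.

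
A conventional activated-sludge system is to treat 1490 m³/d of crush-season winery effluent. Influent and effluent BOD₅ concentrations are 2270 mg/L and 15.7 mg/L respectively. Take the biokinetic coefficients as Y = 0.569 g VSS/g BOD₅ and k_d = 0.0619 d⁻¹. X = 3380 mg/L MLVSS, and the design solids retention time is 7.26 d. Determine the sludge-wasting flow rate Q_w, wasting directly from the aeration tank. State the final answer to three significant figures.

Steady-state biomass mass balance: V·X·(1 + k_d·θ_c) = Y·Q·(S₀ − S)·θ_c, so V = 0.569 × 1490 × (2270 − 15.7) × 7.26 / [3380 × (1 + 0.0619 × 7.26)] = 1.39×10^7 / 4899 = 2832 m³.
With mixed-liquor wasting, θ_c = V/Q_w, so Q_w = V/θ_c = 2832/7.26 = 390.1 m³/d.

Q_w ≈ 390 m³/d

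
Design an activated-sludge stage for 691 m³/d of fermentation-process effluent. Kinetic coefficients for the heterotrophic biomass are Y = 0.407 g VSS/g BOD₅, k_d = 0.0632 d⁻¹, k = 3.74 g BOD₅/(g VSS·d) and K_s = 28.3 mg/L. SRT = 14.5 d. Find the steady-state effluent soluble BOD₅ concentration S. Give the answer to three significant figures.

From the Monod/SRT balance for a CMAS, S = K_s·(1+k_d θ_c)/[θ_c·(Y k − k_d) − 1] = 28.3 × (1 + 0.0632 × 14.5) / [14.5 × (0.407 × 3.74 − 0.0632) − 1] = 54.23 / 20.16 = 2.691 mg/L.

S ≈ 2.69 mg/L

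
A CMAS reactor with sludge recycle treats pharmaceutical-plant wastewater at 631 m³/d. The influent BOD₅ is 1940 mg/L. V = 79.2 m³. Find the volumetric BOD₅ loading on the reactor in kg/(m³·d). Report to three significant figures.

L_v ≈ 15.5 kg BOD₅/(m³·d)

Applied BOD₅ load per unit volume = Q·S₀/V = (631 × 1940/1000)/79.20 = 15.46 kg BOD₅·m⁻³·d⁻¹.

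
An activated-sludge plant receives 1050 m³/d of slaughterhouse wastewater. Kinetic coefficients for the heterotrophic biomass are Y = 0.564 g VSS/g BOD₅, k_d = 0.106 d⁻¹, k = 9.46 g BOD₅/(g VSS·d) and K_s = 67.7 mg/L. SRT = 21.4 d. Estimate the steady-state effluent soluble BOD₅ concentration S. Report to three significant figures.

From the Monod/SRT balance for a CMAS, S = K_s·(1+k_d θ_c)/[θ_c·(Y k − k_d) − 1] = 67.7 × (1 + 0.106 × 21.4) / [21.4 × (0.564 × 9.46 − 0.106) − 1] = 221.3 / 110.9 = 1.995 mg/L.

S ≈ 2.00 mg/L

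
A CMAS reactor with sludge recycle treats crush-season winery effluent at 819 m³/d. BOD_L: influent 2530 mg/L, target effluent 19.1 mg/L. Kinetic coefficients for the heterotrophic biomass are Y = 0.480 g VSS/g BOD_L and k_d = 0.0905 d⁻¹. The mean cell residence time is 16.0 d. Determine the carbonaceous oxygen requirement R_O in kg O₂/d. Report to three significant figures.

The observed yield is Y_obs = Y/(1 + k_d·θ_c) = 0.480 / (1 + 0.0905 × 16.0) = 0.480 / 2.448 = 0.1961 g VSS per g BOD_L removed.
ΔS = 2530 − 19.1 = 2511 mg/L, so the substrate removal rate is 819 × 2511/1000 = 2056 kg BOD_L/d.
P_X = Y_obs·Q·(S₀ − S) = 0.1961 × 2056 = 403.2 kg VSS/d.
R_O = Q·ΔS − 1.42 P_X = 2056 − 572.6 = 1484 kg O₂/d.

R_O ≈ 1480 kg O₂/d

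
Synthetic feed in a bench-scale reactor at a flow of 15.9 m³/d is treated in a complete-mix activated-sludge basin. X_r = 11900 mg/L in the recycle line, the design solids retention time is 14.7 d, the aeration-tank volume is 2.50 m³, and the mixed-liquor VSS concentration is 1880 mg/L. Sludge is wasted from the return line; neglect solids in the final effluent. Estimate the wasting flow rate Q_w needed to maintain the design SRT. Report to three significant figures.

Wasting from the return line (neglecting effluent solids): Q_w = V·X / (θ_c·X_r) = 2.500 × 1880 / (14.7 × 11900) = 0.02687 m³/d.

Q_w ≈ 0.0269 m³/d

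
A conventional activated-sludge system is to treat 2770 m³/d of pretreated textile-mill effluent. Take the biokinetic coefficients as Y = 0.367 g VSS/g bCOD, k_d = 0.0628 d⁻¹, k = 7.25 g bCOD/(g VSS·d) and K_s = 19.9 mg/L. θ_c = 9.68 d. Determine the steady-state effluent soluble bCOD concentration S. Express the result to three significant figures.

From the Monod/SRT balance for a CMAS, S = K_s·(1+k_d θ_c)/[θ_c·(Y k − k_d) − 1] = 19.9 × (1 + 0.0628 × 9.68) / [9.68 × (0.367 × 7.25 − 0.0628) − 1] = 32.00 / 24.15 = 1.325 mg/L.

S ≈ 1.33 mg/L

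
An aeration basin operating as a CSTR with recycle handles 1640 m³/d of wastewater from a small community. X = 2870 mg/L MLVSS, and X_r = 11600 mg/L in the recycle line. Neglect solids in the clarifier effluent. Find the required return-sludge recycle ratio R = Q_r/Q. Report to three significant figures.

R = Q_r/Q = X/(X_r − X) = 2870 / (11600 − 2870) = 0.3288.

R ≈ 0.329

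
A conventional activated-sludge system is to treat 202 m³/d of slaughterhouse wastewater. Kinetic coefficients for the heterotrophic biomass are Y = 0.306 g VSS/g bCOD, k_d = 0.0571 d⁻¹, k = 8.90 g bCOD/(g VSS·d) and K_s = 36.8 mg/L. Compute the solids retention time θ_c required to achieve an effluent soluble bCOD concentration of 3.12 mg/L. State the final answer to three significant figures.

At the target effluent, Y k S/(K_s+S) = 0.306×8.90×3.12/39.92 = 0.2129 d⁻¹.
Then 1/θ_c = μ − k_d = 0.2129 − 0.0571 = 0.1558 d⁻¹, giving θ_c = 6.421 d.

θ_c ≈ 6.42 d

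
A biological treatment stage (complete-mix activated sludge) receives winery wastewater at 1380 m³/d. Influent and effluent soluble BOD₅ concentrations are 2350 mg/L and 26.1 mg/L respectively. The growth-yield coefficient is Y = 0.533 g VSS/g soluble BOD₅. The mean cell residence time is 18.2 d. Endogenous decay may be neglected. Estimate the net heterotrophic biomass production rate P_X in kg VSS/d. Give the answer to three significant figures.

No decay correction is needed, so Y_obs = Y = 0.533.
Q·(S₀ − S) = 1380 × (2350 − 26.1) × 10⁻³ = 3207 kg/d removed.
Net biomass production P_X = Y_obs × Q·(S₀ − S) = 0.5330 × 3207 = 1709 kg VSS/d.

P_X ≈ 1710 kg VSS/d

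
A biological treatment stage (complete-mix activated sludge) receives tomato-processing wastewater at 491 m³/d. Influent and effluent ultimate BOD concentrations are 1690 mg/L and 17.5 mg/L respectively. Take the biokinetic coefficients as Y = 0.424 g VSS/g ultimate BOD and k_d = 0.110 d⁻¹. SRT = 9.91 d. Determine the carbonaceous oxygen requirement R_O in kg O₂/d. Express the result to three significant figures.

Observed yield with endogenous decay: Y_obs = Y / (1 + k_d·θ_c) = 0.424 / (1 + 0.110 × 9.91) = 0.424 / 2.090 = 0.2029 g VSS/g ultimate BOD.
Mass of ultimate BOD removed per day: Q(S₀ − S) = 491 × 1672 g/m³ = 821.2 kg/d.
Net sludge production P_X = 0.2029 × 821.2 = 166.6 kg VSS/d.
R_O = Q·ΔS − 1.42 P_X = 821.2 − 236.6 = 584.6 kg O₂/d.

R_O ≈ 585 kg O₂/d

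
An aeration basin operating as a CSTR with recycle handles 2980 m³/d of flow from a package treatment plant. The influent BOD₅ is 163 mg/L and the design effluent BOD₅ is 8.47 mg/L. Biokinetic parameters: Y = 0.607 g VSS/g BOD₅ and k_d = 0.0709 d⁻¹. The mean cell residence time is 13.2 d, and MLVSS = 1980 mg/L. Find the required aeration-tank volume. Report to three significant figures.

From the SRT design equation V = Y Q (S₀−S) θ_c / [X (1 + k_d θ_c)] = 0.607 × 2980 × (163 − 8.47) × 13.2 / [1980 × (1 + 0.0709 × 13.2)] = 3.69×10^6 / 3833 = 962.6 m³.

V ≈ 963 m³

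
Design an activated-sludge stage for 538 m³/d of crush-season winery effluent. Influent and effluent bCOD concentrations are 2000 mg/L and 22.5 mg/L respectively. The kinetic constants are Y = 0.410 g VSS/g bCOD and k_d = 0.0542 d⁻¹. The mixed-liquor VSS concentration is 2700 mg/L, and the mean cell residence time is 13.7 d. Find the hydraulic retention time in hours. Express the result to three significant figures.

Rearranging the biomass balance for a CMAS with decay, V = Y·Q·ΔS·θ_c / [X·(1+k_d θ_c)] = 0.410 × 538 × (2000 − 22.5) × 13.7 / [2700 × (1 + 0.0542 × 13.7)] = 5.98×10^6 / 4705 = 1270 m³.
τ = V/Q = 1270/538 = 2.361 d, or 56.66 h.

τ ≈ 56.7 h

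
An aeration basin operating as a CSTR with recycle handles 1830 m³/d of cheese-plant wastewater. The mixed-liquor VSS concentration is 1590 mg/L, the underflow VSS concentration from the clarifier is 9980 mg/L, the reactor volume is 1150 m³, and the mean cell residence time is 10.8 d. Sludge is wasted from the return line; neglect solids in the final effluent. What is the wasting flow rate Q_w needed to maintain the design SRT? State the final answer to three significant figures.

Q_w = (V·X)/(θ_c X_r) = 1150 × 1590 / (10.8 × 9980) = 16.96 m³/d.

Q_w ≈ 17.0 m³/d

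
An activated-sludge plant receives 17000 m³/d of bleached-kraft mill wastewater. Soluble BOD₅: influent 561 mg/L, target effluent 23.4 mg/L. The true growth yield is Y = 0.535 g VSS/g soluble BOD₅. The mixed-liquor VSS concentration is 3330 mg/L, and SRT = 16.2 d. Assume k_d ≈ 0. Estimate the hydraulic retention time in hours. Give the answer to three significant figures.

Biomass mass balance (decay neglected): V·X = Y·Q·(S₀ − S)·θ_c, so V = 0.535 × 17000 × (561 − 23.4) × 16.2 / 3330 = 23787 m³.
HRT = V/Q = 23787 m³ / 17000 m³·d⁻¹ = 1.399 d × 24 = 33.58 h.

τ ≈ 33.6 h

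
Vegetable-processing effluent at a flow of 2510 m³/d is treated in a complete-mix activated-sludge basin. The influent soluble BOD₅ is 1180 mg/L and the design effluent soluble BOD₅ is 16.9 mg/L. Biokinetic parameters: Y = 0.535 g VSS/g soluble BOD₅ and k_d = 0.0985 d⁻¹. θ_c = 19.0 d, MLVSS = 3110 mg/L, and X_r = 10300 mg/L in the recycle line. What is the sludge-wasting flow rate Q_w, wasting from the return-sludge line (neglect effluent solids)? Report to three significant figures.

From the SRT design equation V = Y Q (S₀−S) θ_c / [X (1 + k_d θ_c)] = 0.535 × 2510 × (1180 − 16.9) × 19.0 / [3110 × (1 + 0.0985 × 19.0)] = 2.97×10^7 / 8930 = 3323 m³.
Wasting from the return line (neglecting effluent solids): Q_w = V·X / (θ_c·X_r) = 3323 × 3110 / (19.0 × 10300) = 52.81 m³/d.

Q_w ≈ 52.8 m³/d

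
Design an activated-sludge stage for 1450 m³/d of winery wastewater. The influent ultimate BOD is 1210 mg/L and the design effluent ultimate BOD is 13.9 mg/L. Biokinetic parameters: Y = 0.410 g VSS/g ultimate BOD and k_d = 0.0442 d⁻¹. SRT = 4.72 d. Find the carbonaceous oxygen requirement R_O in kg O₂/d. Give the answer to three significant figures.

Y_obs = Y / (1 + k_d θ_c) = 0.410 / (1 + 0.0442 × 4.72) = 0.410 / 1.209 = 0.3392.
Substrate removed = Q·(S₀ − S) = 1450 m³/d × (1210 − 13.9) g/m³ = 1.73×10^6 g/d = 1734 kg/d.
P_X = Y_obs·Q·(S₀ − S) = 0.3392 × 1734 = 588.3 kg VSS/d.
R_O = Q·ΔS − 1.42 P_X = 1734 − 835.4 = 898.9 kg O₂/d.

R_O ≈ 899 kg O₂/d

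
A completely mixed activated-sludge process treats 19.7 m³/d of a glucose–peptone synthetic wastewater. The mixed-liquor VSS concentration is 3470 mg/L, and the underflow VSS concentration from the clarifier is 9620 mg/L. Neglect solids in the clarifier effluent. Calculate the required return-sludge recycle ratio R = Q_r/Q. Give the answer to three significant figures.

R ≈ 0.564

Solids balance on the clarifier gives (1+R)X = R·X_r, so R = X/(X_r − X) = 3470 / (9620 − 3470) = 0.5642.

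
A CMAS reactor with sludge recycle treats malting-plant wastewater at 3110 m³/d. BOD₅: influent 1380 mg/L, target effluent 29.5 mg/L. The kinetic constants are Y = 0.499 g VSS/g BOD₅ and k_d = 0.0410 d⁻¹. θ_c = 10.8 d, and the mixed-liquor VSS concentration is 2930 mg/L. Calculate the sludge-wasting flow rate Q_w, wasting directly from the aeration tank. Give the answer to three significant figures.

From the SRT design equation V = Y Q (S₀−S) θ_c / [X (1 + k_d θ_c)] = 0.499 × 3110 × (1380 − 29.5) × 10.8 / [2930 × (1 + 0.0410 × 10.8)] = 2.26×10^7 / 4227 = 5354 m³.
With mixed-liquor wasting, θ_c = V/Q_w, so Q_w = V/θ_c = 5354/10.8 = 495.8 m³/d.

Q_w ≈ 496 m³/d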